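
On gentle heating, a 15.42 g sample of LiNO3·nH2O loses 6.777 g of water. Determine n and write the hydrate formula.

Mass of anhydrous LiNO3 = 15.42 − 6.777 = 8.643 g
mol H2O = 6.777 / 18.02 = 0.3761
Molar mass of LiNO3 = 68.95 g/mol → mol LiNO3 = 8.643 / 68.95 = 0.1254
n = 0.3761 / 0.1254 = 3.00 ≈ 3 → LiNO3·3H2O

LiNO3·3H2O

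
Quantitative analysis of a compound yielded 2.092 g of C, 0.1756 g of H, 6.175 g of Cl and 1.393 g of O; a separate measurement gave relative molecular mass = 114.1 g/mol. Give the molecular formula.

Moles — C: 2.092 / 12.01 = 0.1742 mol; H: 0.1756 / 1.008 = 0.1742 mol; Cl: 6.175 / 35.45 = 0.1742 mol; O: 1.393 / 16.00 = 0.08706 mol
Ratios (÷ 0.08706): C 2.001, H 2.001, Cl 2.001, O 1.000
≈ 2:2:2:1 → C2H2Cl2O
Empirical-formula mass = 112.94 g/mol
n = 114.1 / 112.94 = 1.01 ≈ 1
Molecular formula = empirical formula = C2H2Cl2O

C2H2Cl2O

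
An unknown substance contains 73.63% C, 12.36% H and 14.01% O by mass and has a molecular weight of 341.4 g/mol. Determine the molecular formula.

Assume 100 g: 73.63 g C, 12.36 g H, 14.01 g O.
C: 73.63 g ÷ 12.01 g/mol = 6.131 mol
H: 12.36 g ÷ 1.008 g/mol = 12.26 mol
O: 14.01 g ÷ 16.00 g/mol = 0.8756 mol
Ratios (÷ 0.8756): C 7.002, H 14.004, O 1.000
≈ 7:14:1 → C7H14O
Empirical-formula mass = 114.18 g/mol
n = 341.4 / 114.18 = 2.99 ≈ 3
Molecular formula = (C7H14O)×3 = C21H42O3

C21H42O3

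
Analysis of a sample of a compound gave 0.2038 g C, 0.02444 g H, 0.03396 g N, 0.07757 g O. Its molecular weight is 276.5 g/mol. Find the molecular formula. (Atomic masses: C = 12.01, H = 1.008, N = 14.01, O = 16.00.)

C14H20N2O4

C: 0.2038 g ÷ 12.01 g/mol = 0.01697 mol
H: 0.02444 g ÷ 1.008 g/mol = 0.02425 mol
N: 0.03396 g ÷ 14.01 g/mol = 0.002424 mol
O: 0.07757 g ÷ 16.00 g/mol = 0.004848 mol
Smallest is N at 0.002424 mol; normalising gives C 7.001, H 10.003, N 1.000, O 2.000
→ C7H10NO2
Empirical-formula mass = 140.16 g/mol
n = 276.5 / 140.16 = 1.97 ≈ 2
Molecular formula = (C7H10NO2)×2 = C14H20N2O4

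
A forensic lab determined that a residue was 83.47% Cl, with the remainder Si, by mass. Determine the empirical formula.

Cl4Si

Assume 100 g: 83.47 g Cl, 16.53 g Si.
n(Cl) = 83.47/35.45 = 2.355, n(Si) = 16.53/28.09 = 0.5885
Ratios (÷ 0.5885): Cl 4.001, Si 1.000
→ Cl4Si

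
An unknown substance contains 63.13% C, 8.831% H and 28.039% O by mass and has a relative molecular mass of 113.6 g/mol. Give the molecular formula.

C6H10O2

Assume 100 g: 63.13 g C, 8.831 g H, 28.039 g O.
Moles — C: 63.13 / 12.01 = 5.256 mol; H: 8.831 / 1.008 = 8.761 mol; O: 28.039 / 16.00 = 1.752 mol
Divide by the smallest (1.752 mol O): C 3.000, H 4.999, O 1.000
→ C3H5O
Empirical-formula mass = 57.07 g/mol
n = 113.6 / 57.07 = 1.99 ≈ 2
Molecular formula = (C3H5O)×2 = C6H10O2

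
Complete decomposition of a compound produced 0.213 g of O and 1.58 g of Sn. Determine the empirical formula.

n(O) = 0.213/16.00 = 0.01331, n(Sn) = 1.58/118.71 = 0.01331
Divide by the smallest (0.01331 mol Sn): O 1.000, Sn 1.000
Ratio ≈ 1:1, so the empirical formula is OSn

OSn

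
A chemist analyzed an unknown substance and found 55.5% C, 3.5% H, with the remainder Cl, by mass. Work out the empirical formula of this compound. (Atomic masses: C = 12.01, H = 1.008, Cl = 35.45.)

Assume 100 g: 55.5 g C, 3.5 g H, 41 g Cl.
Moles — C: 55.5 / 12.01 = 4.621 mol; H: 3.5 / 1.008 = 3.472 mol; Cl: 41 / 35.45 = 1.157 mol
Smallest is Cl at 1.157 mol; normalising gives C 3.996, H 3.002, Cl 1.000
≈ 4:3:1 → C4H3Cl

C4H3Cl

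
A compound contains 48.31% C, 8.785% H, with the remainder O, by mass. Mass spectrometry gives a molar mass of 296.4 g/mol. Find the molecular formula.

Assume 100 g: 48.31 g C, 8.785 g H, 42.905 g O.
n(C) = 48.31/12.01 = 4.022, n(H) = 8.785/1.008 = 8.715, n(O) = 42.905/16.00 = 2.682
Divide by the smallest (2.682 mol O): C 1.500, H 3.250, O 1.000
Scaling by 4: C 6.00, H 13.00, O 4.00 → C6H13O4
Empirical-formula mass = 149.16 g/mol
n = 296.4 / 149.16 = 1.99 ≈ 2
Molecular formula = (C6H13O4)×2 = C12H26O8

C12H26O8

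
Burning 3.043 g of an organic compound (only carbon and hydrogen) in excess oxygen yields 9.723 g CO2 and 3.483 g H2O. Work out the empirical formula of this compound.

mol C = 9.723 / 44.01 = 0.2209; mass C = 0.2209 × 12.01 = 2.653 g
mol H = 2 × (3.483 / 18.02) = 0.3866; mass H = 0.3866 × 1.008 = 0.3897 g
Smallest is C at 0.2209 mol; normalising gives C 1.000, H 1.750
Scaling by 4: C 4.00, H 7.00 → C4H7

C4H7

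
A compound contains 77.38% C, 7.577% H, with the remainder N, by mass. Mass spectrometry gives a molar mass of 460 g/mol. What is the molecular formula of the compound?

C30H35N5

Assume 100 g: 77.38 g C, 7.577 g H, 15.043 g N.
Moles — C: 77.38 / 12.01 = 6.443 mol; H: 7.577 / 1.008 = 7.517 mol; N: 15.043 / 14.01 = 1.074 mol
Divide by the smallest (1.074 mol N): C 6.001, H 7.001, N 1.000
→ C6H7N
Empirical-formula mass = 93.13 g/mol
n = 460 / 93.13 = 4.94 ≈ 5
Molecular formula = (C6H7N)×5 = C30H35N5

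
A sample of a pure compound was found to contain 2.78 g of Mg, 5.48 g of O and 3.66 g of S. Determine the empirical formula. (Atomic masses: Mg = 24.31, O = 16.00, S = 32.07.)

MgO3S

Mg: 2.78 g ÷ 24.31 g/mol = 0.1144 mol
O: 5.48 g ÷ 16.00 g/mol = 0.3425 mol
S: 3.66 g ÷ 32.07 g/mol = 0.1141 mol
Divide by the smallest (0.1141 mol S): Mg 1.002, O 3.001, S 1.000
≈ 1:3:1 → MgO3S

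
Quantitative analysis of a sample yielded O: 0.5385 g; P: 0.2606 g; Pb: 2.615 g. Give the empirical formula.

O8P2Pb3

n(O) = 0.5385/16.00 = 0.03366, n(P) = 0.2606/30.97 = 0.008415, n(Pb) = 2.615/207.2 = 0.01262
Divide by the smallest (0.008415 mol P): O 4.000, P 1.000, Pb 1.500
Scaling by 2: O 8.00, P 2.00, Pb 3.00 → O8P2Pb3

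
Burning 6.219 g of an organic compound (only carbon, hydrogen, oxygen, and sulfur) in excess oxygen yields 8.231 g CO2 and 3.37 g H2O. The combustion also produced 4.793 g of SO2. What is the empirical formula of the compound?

mol C = 8.231 / 44.01 = 0.1870; mass C = 0.1870 × 12.01 = 2.246 g
mol H = 2 × (3.37 / 18.02) = 0.3740; mass H = 0.3740 × 1.008 = 0.3770 g
mol S = 4.793 / 64.07 = 0.07481; mass S = 2.399 g
mass O = 6.219 − (5.022) = 1.197 g → mol O = 0.07479
Ratios (÷ 0.07479): C 2.501, H 5.001, O 1.000, S 1.000
Scaling by 2: C 5.00, H 10.00, O 2.00, S 2.00 → C5H10O2S2

C5H10O2S2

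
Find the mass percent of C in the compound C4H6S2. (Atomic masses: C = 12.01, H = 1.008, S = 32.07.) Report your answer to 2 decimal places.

40.63%

Molar mass = 4(12.01) + 6(1.008) + 2(32.07) = 118.228 g/mol
Mass of C per mole = 4 × 12.01 = 48.040 g
% C = 48.040 / 118.228 × 100 = 40.63%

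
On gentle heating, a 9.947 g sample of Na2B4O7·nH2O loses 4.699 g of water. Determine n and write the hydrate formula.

Na2B4O7·10H2O

Mass of anhydrous Na2B4O7 = 9.947 − 4.699 = 5.248 g
mol H2O = 4.699 / 18.02 = 0.2608
Molar mass of Na2B4O7 = 201.22 g/mol → mol Na2B4O7 = 5.248 / 201.22 = 0.02608
n = 0.2608 / 0.02608 = 10.00 ≈ 10 → Na2B4O7·10H2O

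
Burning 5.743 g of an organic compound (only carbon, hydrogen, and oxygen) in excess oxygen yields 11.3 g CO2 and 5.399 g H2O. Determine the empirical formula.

C6H14O3

mol C = 11.3 / 44.01 = 0.2568; mass C = 0.2568 × 12.01 = 3.084 g
mol H = 2 × (5.399 / 18.02) = 0.5992; mass H = 0.5992 × 1.008 = 0.6040 g
mass O = 5.743 − (3.688) = 2.055 g → mol O = 0.1285
Ratios (÷ 0.1285): C 1.999, H 4.665, O 1.000
Multiply by 3: C 6.00, H 13.99, O 3.00 → C6H14O3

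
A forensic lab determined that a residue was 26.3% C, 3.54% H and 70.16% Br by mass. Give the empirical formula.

C5H8Br2

Assume 100 g: 26.3 g C, 3.54 g H, 70.16 g Br.
Moles — C: 26.3 / 12.01 = 2.19 mol; H: 3.54 / 1.008 = 3.512 mol; Br: 70.16 / 79.90 = 0.8781 mol
Smallest is Br at 0.8781 mol; normalising gives C 2.494, H 3.999, Br 1.000
Scaling by 2: C 4.99, H 8.00, Br 2.00 → C5H8Br2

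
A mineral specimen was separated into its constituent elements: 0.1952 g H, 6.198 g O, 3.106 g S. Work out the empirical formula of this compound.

H2O4S

n(H) = 0.1952/1.008 = 0.1937, n(O) = 6.198/16.00 = 0.3874, n(S) = 3.106/32.07 = 0.09685
Divide by the smallest (0.09685 mol S): H 1.999, O 4.000, S 1.000
Ratio ≈ 2:4:1, so the empirical formula is H2O4S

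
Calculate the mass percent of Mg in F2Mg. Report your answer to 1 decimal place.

Molar mass = 2(19.00) + 1(24.31) = 62.310 g/mol
Mass of Mg per mole = 1 × 24.31 = 24.310 g
% Mg = 24.310 / 62.310 × 100 = 39.0%

39.0%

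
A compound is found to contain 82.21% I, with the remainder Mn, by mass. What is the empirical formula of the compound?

Assume 100 g: 82.21 g I, 17.79 g Mn.
n(I) = 82.21/126.90 = 0.6478, n(Mn) = 17.79/54.94 = 0.3238
Divide by the smallest (0.3238 mol Mn): I 2.001, Mn 1.000
Ratio ≈ 2:1, so the empirical formula is I2Mn

I2Mn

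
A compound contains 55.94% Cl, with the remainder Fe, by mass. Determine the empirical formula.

Cl2Fe

Assume 100 g: 55.94 g Cl, 44.06 g Fe.
Moles — Cl: 55.94 / 35.45 = 1.578 mol; Fe: 44.06 / 55.85 = 0.7889 mol
Smallest is Fe at 0.7889 mol; normalising gives Cl 2.000, Fe 1.000
Ratio ≈ 2:1, so the empirical formula is Cl2Fe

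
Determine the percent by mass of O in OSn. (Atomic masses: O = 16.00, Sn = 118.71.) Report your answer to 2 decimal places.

Molar mass = 1(16.00) + 1(118.71) = 134.710 g/mol
Mass of O per mole = 1 × 16.00 = 16.000 g
% O = 16.000 / 134.710 × 100 = 11.88%

11.88%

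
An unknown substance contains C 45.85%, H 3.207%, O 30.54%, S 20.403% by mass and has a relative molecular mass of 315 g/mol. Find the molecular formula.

C12H10O6S2

Assume 100 g: 45.85 g C, 3.207 g H, 30.54 g O, 20.403 g S.
n(C) = 45.85/12.01 = 3.818, n(H) = 3.207/1.008 = 3.182, n(O) = 30.54/16.00 = 1.909, n(S) = 20.403/32.07 = 0.6362
Divide by the smallest (0.6362 mol S): C 6.001, H 5.001, O 3.000, S 1.000
→ C6H5O3S
Empirical-formula mass = 157.17 g/mol
n = 315 / 157.17 = 2.00 ≈ 2
Molecular formula = (C6H5O3S)×2 = C12H10O6S2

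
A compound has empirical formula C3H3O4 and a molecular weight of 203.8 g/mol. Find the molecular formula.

C6H6O8

Empirical-formula mass = 103.05 g/mol
n = 203.8 / 103.05 = 1.98 ≈ 2
Molecular formula = (C3H3O4)2 = C6H6O8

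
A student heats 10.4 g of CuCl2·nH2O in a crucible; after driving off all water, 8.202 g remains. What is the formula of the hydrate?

Mass of water lost = 10.4 − 8.202 = 2.198 g → 2.198 / 18.02 = 0.122 mol H2O
Molar mass of CuCl2 = 134.45 g/mol → mol CuCl2 = 8.202 / 134.45 = 0.061
n = 0.122 / 0.061 = 2.00 ≈ 2 → CuCl2·2H2O

CuCl2·2H2O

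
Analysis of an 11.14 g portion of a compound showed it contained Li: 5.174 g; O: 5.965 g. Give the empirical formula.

n(Li) = 5.174/6.94 = 0.7455, n(O) = 5.965/16.00 = 0.3728
Smallest is O at 0.3728 mol; normalising gives Li 2.000, O 1.000
→ Li2O

Li2O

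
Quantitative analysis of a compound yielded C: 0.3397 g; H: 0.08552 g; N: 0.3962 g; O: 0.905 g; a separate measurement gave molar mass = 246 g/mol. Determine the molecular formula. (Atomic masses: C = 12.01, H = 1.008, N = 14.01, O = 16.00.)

Moles — C: 0.3397 / 12.01 = 0.02828 mol; H: 0.08552 / 1.008 = 0.08484 mol; N: 0.3962 / 14.01 = 0.02828 mol; O: 0.905 / 16.00 = 0.05656 mol
Smallest is N at 0.02828 mol; normalising gives C 1.000, H 3.000, N 1.000, O 2.000
Ratio ≈ 1:3:1:2, so the empirical formula is CH3NO2
Empirical-formula mass = 61.04 g/mol
n = 246 / 61.04 = 4.03 ≈ 4
Molecular formula = (CH3NO2)×4 = C4H12N4O8

C4H12N4O8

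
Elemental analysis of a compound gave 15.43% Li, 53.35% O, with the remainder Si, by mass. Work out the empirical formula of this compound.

Assume 100 g: 15.43 g Li, 53.35 g O, 31.22 g Si.
n(Li) = 15.43/6.94 = 2.223, n(O) = 53.35/16.00 = 3.334, n(Si) = 31.22/28.09 = 1.111
Ratios (÷ 1.111): Li 2.000, O 3.000, Si 1.000
Ratio ≈ 2:3:1, so the empirical formula is Li2O3Si

Li2O3Si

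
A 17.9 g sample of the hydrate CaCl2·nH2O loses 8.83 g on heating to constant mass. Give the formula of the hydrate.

Mass of anhydrous CaCl2 = 17.9 − 8.83 = 9.07 g
mol H2O = 8.83 / 18.02 = 0.49
Molar mass of CaCl2 = 110.98 g/mol → mol CaCl2 = 9.07 / 110.98 = 0.08173
n = 0.49 / 0.08173 = 6.00 ≈ 6 → CaCl2·6H2O

CaCl2·6H2O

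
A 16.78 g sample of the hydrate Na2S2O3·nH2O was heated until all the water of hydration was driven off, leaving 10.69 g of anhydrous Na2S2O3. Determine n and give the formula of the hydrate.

Na2S2O3·5H2O

Mass of water lost = 16.78 − 10.69 = 6.09 g → 6.09 / 18.02 = 0.338 mol H2O
Molar mass of Na2S2O3 = 158.12 g/mol → mol Na2S2O3 = 10.69 / 158.12 = 0.06761
n = 0.338 / 0.06761 = 5.00 ≈ 5 → Na2S2O3·5H2O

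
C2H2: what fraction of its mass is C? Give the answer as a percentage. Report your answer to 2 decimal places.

Molar mass = 2(12.01) + 2(1.008) = 26.036 g/mol
Mass of C per mole = 2 × 12.01 = 24.020 g
% C = 24.020 / 26.036 × 100 = 92.26%

92.26%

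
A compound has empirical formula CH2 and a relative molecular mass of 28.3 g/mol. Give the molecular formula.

Empirical-formula mass = 14.03 g/mol
n = 28.3 / 14.03 = 2.02 ≈ 2
Molecular formula = (CH2)2 = C2H4

C2H4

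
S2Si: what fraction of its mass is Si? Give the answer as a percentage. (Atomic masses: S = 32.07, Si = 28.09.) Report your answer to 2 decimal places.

30.46%

Molar mass = 2(32.07) + 1(28.09) = 92.230 g/mol
Mass of Si per mole = 1 × 28.09 = 28.090 g
% Si = 28.090 / 92.230 × 100 = 30.46%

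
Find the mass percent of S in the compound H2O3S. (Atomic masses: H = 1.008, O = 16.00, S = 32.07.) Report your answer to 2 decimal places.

Molar mass = 2(1.008) + 3(16.00) + 1(32.07) = 82.086 g/mol
Mass of S per mole = 1 × 32.07 = 32.070 g
% S = 32.070 / 82.086 × 100 = 39.07%

39.07%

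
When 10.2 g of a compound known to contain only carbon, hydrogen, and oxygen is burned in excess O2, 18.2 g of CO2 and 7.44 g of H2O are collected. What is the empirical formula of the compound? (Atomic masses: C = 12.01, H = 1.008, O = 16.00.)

mol C = 18.2 / 44.01 = 0.4135; mass C = 0.4135 × 12.01 = 4.967 g
mol H = 2 × (7.44 / 18.02) = 0.8257; mass H = 0.8257 × 1.008 = 0.8324 g
mass O = 10.2 − (5.799) = 4.401 g → mol O = 0.2751
Smallest is O at 0.2751 mol; normalising gives C 1.503, H 3.002, O 1.000
×2: C 3.01, H 6.00, O 2.00 → C3H6O2

C3H6O2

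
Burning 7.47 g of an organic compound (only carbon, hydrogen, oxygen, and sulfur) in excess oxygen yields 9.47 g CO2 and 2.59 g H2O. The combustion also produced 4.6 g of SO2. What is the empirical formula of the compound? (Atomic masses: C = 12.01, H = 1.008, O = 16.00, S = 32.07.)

mol C = 9.47 / 44.01 = 0.2152; mass C = 0.2152 × 12.01 = 2.584 g
mol H = 2 × (2.59 / 18.02) = 0.2875; mass H = 0.2875 × 1.008 = 0.2898 g
mol S = 4.6 / 64.07 = 0.07180; mass S = 2.303 g
mass O = 7.47 − (5.177) = 2.293 g → mol O = 0.1433
Divide by the smallest (0.0718 mol S): C 2.997, H 4.004, O 1.996, S 1.000
≈ 3:4:2:1 → C3H4O2S

C3H4O2S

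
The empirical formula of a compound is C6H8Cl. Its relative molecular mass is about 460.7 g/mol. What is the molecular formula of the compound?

C24H32Cl4

Empirical-formula mass = 115.57 g/mol
n = 460.7 / 115.57 = 3.99 ≈ 4
Molecular formula = (C6H8Cl)4 = C24H32Cl4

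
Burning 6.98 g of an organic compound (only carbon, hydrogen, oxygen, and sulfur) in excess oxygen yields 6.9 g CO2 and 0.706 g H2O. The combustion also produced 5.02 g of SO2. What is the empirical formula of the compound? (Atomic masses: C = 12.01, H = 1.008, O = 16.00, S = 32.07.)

C2HO2S

mol C = 6.9 / 44.01 = 0.1568; mass C = 0.1568 × 12.01 = 1.883 g
mol H = 2 × (0.706 / 18.02) = 0.07836; mass H = 0.07836 × 1.008 = 0.07898 g
mol S = 5.02 / 64.07 = 0.07835; mass S = 2.513 g
mass O = 6.98 − (4.475) = 2.505 g → mol O = 0.1566
Smallest is S at 0.07835 mol; normalising gives C 2.001, H 1.000, O 1.998, S 1.000
→ C2HO2S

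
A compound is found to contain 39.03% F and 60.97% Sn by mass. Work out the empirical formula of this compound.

Assume 100 g: 39.03 g F, 60.97 g Sn.
n(F) = 39.03/19.00 = 2.054, n(Sn) = 60.97/118.71 = 0.5136
Smallest is Sn at 0.5136 mol; normalising gives F 4.000, Sn 1.000
≈ 4:1 → F4Sn

F4Sn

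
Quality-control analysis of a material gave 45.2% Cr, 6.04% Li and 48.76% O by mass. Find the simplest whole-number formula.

Assume 100 g: 45.2 g Cr, 6.04 g Li, 48.76 g O.
Cr: 45.2 g ÷ 52.00 g/mol = 0.8692 mol
Li: 6.04 g ÷ 6.94 g/mol = 0.8703 mol
O: 48.76 g ÷ 16.00 g/mol = 3.047 mol
Smallest is Cr at 0.8692 mol; normalising gives Cr 1.000, Li 1.001, O 3.506
Scaling by 2: Cr 2.00, Li 2.00, O 7.01 → Cr2Li2O7

Cr2Li2O7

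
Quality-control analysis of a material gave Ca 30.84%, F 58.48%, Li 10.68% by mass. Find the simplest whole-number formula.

Assume 100 g: 30.84 g Ca, 58.48 g F, 10.68 g Li.
n(Ca) = 30.84/40.08 = 0.7695, n(F) = 58.48/19.00 = 3.078, n(Li) = 10.68/6.94 = 1.539
Smallest is Ca at 0.7695 mol; normalising gives Ca 1.000, F 4.000, Li 2.000
→ CaF4Li2

CaF4Li2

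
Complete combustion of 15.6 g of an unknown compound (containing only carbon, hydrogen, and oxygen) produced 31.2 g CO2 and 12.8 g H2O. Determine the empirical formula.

mol C = 31.2 / 44.01 = 0.7089; mass C = 0.7089 × 12.01 = 8.514 g
mol H = 2 × (12.8 / 18.02) = 1.421; mass H = 1.421 × 1.008 = 1.432 g
mass O = 15.6 − (9.946) = 5.654 g → mol O = 0.3534
Divide by the smallest (0.3534 mol O): C 2.006, H 4.020, O 1.000
Ratio ≈ 2:4:1, so the empirical formula is C2H4O

C2H4O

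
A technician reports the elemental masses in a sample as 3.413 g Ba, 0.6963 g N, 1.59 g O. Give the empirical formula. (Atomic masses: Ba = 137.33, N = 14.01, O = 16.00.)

Moles — Ba: 3.413 / 137.33 = 0.02485 mol; N: 0.6963 / 14.01 = 0.0497 mol; O: 1.59 / 16.00 = 0.09938 mol
Divide by the smallest (0.02485 mol Ba): Ba 1.000, N 2.000, O 3.999
→ BaN2O4

BaN2O4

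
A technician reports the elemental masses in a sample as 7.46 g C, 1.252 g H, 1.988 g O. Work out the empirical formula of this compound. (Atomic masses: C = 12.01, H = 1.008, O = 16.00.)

C5H10O

n(C) = 7.46/12.01 = 0.6211, n(H) = 1.252/1.008 = 1.242, n(O) = 1.988/16.00 = 0.1242
Ratios (÷ 0.1242): C 4.999, H 9.996, O 1.000
→ C5H10O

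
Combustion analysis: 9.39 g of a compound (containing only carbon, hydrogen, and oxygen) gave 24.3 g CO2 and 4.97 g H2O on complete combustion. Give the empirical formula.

C4H4O

mol C = 24.3 / 44.01 = 0.5521; mass C = 0.5521 × 12.01 = 6.631 g
mol H = 2 × (4.97 / 18.02) = 0.5516; mass H = 0.5516 × 1.008 = 0.5560 g
mass O = 9.39 − (7.187) = 2.203 g → mol O = 0.1377
Smallest is O at 0.1377 mol; normalising gives C 4.011, H 4.007, O 1.000
Ratio ≈ 4:4:1, so the empirical formula is C4H4O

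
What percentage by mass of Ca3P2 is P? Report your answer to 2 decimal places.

Molar mass = 3(40.08) + 2(30.97) = 182.180 g/mol
Mass of P per mole = 2 × 30.97 = 61.940 g
% P = 61.940 / 182.180 × 100 = 34.00%

34.00%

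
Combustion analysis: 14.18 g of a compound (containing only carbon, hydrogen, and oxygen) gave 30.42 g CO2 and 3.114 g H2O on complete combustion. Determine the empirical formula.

mol C = 30.42 / 44.01 = 0.6912; mass C = 0.6912 × 12.01 = 8.301 g
mol H = 2 × (3.114 / 18.02) = 0.3456; mass H = 0.3456 × 1.008 = 0.3484 g
mass O = 14.18 − (8.650) = 5.530 g → mol O = 0.3456
Divide by the smallest (0.3456 mol H): C 2.000, H 1.000, O 1.000
Ratio ≈ 2:1:1, so the empirical formula is C2HO

C2HO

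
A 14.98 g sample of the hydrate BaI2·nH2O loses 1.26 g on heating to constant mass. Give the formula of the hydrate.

Mass of anhydrous BaI2 = 14.98 − 1.26 = 13.72 g
mol H2O = 1.26 / 18.02 = 0.06992
Molar mass of BaI2 = 391.13 g/mol → mol BaI2 = 13.72 / 391.13 = 0.03508
n = 0.06992 / 0.03508 = 1.99 ≈ 2 → BaI2·2H2O

BaI2·2H2O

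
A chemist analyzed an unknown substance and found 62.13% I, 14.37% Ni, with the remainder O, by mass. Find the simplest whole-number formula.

Assume 100 g: 62.13 g I, 14.37 g Ni, 23.5 g O.
I: 62.13 g ÷ 126.90 g/mol = 0.4896 mol
Ni: 14.37 g ÷ 58.69 g/mol = 0.2448 mol
O: 23.5 g ÷ 16.00 g/mol = 1.469 mol
Divide by the smallest (0.2448 mol Ni): I 2.000, Ni 1.000, O 5.999
≈ 2:1:6 → I2NiO6

I2NiO6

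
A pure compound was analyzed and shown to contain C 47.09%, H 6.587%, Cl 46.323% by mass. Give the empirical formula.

Assume 100 g: 47.09 g C, 6.587 g H, 46.323 g Cl.
n(C) = 47.09/12.01 = 3.921, n(H) = 6.587/1.008 = 6.535, n(Cl) = 46.323/35.45 = 1.307
Divide by the smallest (1.307 mol Cl): C 3.001, H 5.001, Cl 1.000
≈ 3:5:1 → C3H5Cl

C3H5Cl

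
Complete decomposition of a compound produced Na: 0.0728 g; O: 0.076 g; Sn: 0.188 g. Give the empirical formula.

Na: 0.0728 g ÷ 22.99 g/mol = 0.003167 mol
O: 0.076 g ÷ 16.00 g/mol = 0.00475 mol
Sn: 0.188 g ÷ 118.71 g/mol = 0.001584 mol
Divide by the smallest (0.001584 mol Sn): Na 2.000, O 2.999, Sn 1.000
Ratio ≈ 2:3:1, so the empirical formula is Na2O3Sn

Na2O3Sn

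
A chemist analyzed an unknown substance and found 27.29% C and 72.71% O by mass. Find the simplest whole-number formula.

CO2

Assume 100 g: 27.29 g C, 72.71 g O.
n(C) = 27.29/12.01 = 2.272, n(O) = 72.71/16.00 = 4.544
Ratios (÷ 2.272): C 1.000, O 2.000
Ratio ≈ 1:2, so the empirical formula is CO2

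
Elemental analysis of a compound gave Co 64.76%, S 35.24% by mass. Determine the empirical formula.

CoS

Assume 100 g: 64.76 g Co, 35.24 g S.
n(Co) = 64.76/58.93 = 1.099, n(S) = 35.24/32.07 = 1.099
Smallest is S at 1.099 mol; normalising gives Co 1.000, S 1.000
Ratio ≈ 1:1, so the empirical formula is CoS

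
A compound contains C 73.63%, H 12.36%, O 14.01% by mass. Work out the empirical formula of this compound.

C7H14O

Assume 100 g: 73.63 g C, 12.36 g H, 14.01 g O.
C: 73.63 g ÷ 12.01 g/mol = 6.131 mol
H: 12.36 g ÷ 1.008 g/mol = 12.26 mol
O: 14.01 g ÷ 16.00 g/mol = 0.8756 mol
Smallest is O at 0.8756 mol; normalising gives C 7.002, H 14.004, O 1.000
≈ 7:14:1 → C7H14O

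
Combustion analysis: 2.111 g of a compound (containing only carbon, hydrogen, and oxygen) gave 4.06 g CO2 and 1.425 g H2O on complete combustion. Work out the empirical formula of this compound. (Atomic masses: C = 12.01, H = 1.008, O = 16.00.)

C7H12O4

mol C = 4.06 / 44.01 = 0.09225; mass C = 0.09225 × 12.01 = 1.108 g
mol H = 2 × (1.425 / 18.02) = 0.1582; mass H = 0.1582 × 1.008 = 0.1594 g
mass O = 2.111 − (1.267) = 0.8436 g → mol O = 0.05273
Ratios (÷ 0.05273): C 1.750, H 3.000, O 1.000
×4: C 7.00, H 12.00, O 4.00 → C7H12O4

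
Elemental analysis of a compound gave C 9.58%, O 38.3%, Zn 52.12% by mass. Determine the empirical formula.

Assume 100 g: 9.58 g C, 38.3 g O, 52.12 g Zn.
Moles — C: 9.58 / 12.01 = 0.7977 mol; O: 38.3 / 16.00 = 2.394 mol; Zn: 52.12 / 65.38 = 0.7972 mol
Smallest is Zn at 0.7972 mol; normalising gives C 1.001, O 3.003, Zn 1.000
→ CO3Zn

CO3Zn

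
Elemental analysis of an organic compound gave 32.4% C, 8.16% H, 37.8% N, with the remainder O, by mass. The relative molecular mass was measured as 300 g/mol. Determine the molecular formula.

Assume 100 g: 32.4 g C, 8.16 g H, 37.8 g N, 21.64 g O.
C: 32.4 g ÷ 12.01 g/mol = 2.698 mol
H: 8.16 g ÷ 1.008 g/mol = 8.095 mol
N: 37.8 g ÷ 14.01 g/mol = 2.698 mol
O: 21.64 g ÷ 16.00 g/mol = 1.353 mol
Divide by the smallest (1.353 mol O): C 1.995, H 5.985, N 1.995, O 1.000
Ratio ≈ 2:6:2:1, so the empirical formula is C2H6N2O
Empirical-formula mass = 74.09 g/mol
n = 300 / 74.09 = 4.05 ≈ 4
Molecular formula = (C2H6N2O)×4 = C8H24N8O4

C8H24N8O4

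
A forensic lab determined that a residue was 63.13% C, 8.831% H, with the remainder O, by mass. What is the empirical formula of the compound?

Assume 100 g: 63.13 g C, 8.831 g H, 28.039 g O.
C: 63.13 g ÷ 12.01 g/mol = 5.256 mol
H: 8.831 g ÷ 1.008 g/mol = 8.761 mol
O: 28.039 g ÷ 16.00 g/mol = 1.752 mol
Divide by the smallest (1.752 mol O): C 3.000, H 4.999, O 1.000
→ C3H5O

C3H5O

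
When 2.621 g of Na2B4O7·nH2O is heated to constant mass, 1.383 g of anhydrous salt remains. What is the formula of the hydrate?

Mass of water lost = 2.621 − 1.383 = 1.238 g → 1.238 / 18.02 = 0.0687 mol H2O
Molar mass of Na2B4O7 = 201.22 g/mol → mol Na2B4O7 = 1.383 / 201.22 = 0.006873
n = 0.0687 / 0.006873 = 10.00 ≈ 10 → Na2B4O7·10H2O

Na2B4O7·10H2O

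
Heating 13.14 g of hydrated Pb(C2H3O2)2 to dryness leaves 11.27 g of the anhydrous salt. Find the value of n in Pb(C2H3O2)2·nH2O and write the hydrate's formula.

Mass of water lost = 13.14 − 11.27 = 1.87 g → 1.87 / 18.02 = 0.1038 mol H2O
Molar mass of Pb(C2H3O2)2 = 325.29 g/mol → mol Pb(C2H3O2)2 = 11.27 / 325.29 = 0.03465
n = 0.1038 / 0.03465 = 3.00 ≈ 3 → Pb(C2H3O2)2·3H2O

Pb(C2H3O2)2·3H2O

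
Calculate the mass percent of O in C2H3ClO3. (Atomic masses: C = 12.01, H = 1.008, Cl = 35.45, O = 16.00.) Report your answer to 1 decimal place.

43.4%

Molar mass = 2(12.01) + 3(1.008) + 1(35.45) + 3(16.00) = 110.494 g/mol
Mass of O per mole = 3 × 16.00 = 48.000 g
% O = 48.000 / 110.494 × 100 = 43.4%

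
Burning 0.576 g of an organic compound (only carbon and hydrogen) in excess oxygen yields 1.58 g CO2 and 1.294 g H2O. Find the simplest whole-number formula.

CH4

mol C = 1.58 / 44.01 = 0.03590; mass C = 0.03590 × 12.01 = 0.4312 g
mol H = 2 × (1.294 / 18.02) = 0.1436; mass H = 0.1436 × 1.008 = 0.1448 g
Ratios (÷ 0.0359): C 1.000, H 4.000
Ratio ≈ 1:4, so the empirical formula is CH4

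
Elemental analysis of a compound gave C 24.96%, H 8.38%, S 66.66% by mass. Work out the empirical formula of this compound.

CH4S

Assume 100 g: 24.96 g C, 8.38 g H, 66.66 g S.
C: 24.96 g ÷ 12.01 g/mol = 2.078 mol
H: 8.38 g ÷ 1.008 g/mol = 8.313 mol
S: 66.66 g ÷ 32.07 g/mol = 2.079 mol
Divide by the smallest (2.078 mol C): C 1.000, H 4.000, S 1.000
≈ 1:4:1 → CH4S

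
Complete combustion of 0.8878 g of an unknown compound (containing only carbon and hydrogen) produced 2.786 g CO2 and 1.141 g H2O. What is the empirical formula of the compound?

mol C = 2.786 / 44.01 = 0.06330; mass C = 0.06330 × 12.01 = 0.7603 g
mol H = 2 × (1.141 / 18.02) = 0.1266; mass H = 0.1266 × 1.008 = 0.1277 g
Smallest is C at 0.0633 mol; normalising gives C 1.000, H 2.000
→ CH2

CH2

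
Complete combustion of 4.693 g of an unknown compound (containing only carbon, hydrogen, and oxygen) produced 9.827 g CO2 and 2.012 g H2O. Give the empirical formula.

mol C = 9.827 / 44.01 = 0.2233; mass C = 0.2233 × 12.01 = 2.682 g
mol H = 2 × (2.012 / 18.02) = 0.2233; mass H = 0.2233 × 1.008 = 0.2251 g
mass O = 4.693 − (2.907) = 1.786 g → mol O = 0.1116
Smallest is O at 0.1116 mol; normalising gives C 2.000, H 2.000, O 1.000
→ C2H2O

C2H2O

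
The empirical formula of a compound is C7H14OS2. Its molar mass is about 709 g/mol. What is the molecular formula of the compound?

Empirical-formula mass = 178.32 g/mol
n = 709 / 178.32 = 3.98 ≈ 4
Molecular formula = (C7H14OS2)4 = C28H56O4S8

C28H56O4S8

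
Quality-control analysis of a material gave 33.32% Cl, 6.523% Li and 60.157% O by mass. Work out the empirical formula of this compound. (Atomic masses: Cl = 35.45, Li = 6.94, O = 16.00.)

ClLiO4

Assume 100 g: 33.32 g Cl, 6.523 g Li, 60.157 g O.
Cl: 33.32 g ÷ 35.45 g/mol = 0.9399 mol
Li: 6.523 g ÷ 6.94 g/mol = 0.9399 mol
O: 60.157 g ÷ 16.00 g/mol = 3.76 mol
Smallest is Li at 0.9399 mol; normalising gives Cl 1.000, Li 1.000, O 4.000
Ratio ≈ 1:1:4, so the empirical formula is ClLiO4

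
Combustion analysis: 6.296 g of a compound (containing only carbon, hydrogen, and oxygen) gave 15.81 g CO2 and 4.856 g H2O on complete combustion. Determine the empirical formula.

C4H6O

mol C = 15.81 / 44.01 = 0.3592; mass C = 0.3592 × 12.01 = 4.314 g
mol H = 2 × (4.856 / 18.02) = 0.5390; mass H = 0.5390 × 1.008 = 0.5433 g
mass O = 6.296 − (4.858) = 1.438 g → mol O = 0.08989
Smallest is O at 0.08989 mol; normalising gives C 3.996, H 5.995, O 1.000
≈ 4:6:1 → C4H6O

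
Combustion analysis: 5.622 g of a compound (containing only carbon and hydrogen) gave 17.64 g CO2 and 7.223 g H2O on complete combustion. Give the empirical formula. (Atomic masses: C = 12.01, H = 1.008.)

CH2

mol C = 17.64 / 44.01 = 0.4008; mass C = 0.4008 × 12.01 = 4.814 g
mol H = 2 × (7.223 / 18.02) = 0.8017; mass H = 0.8017 × 1.008 = 0.8081 g
Ratios (÷ 0.4008): C 1.000, H 2.000
Ratio ≈ 1:2, so the empirical formula is CH2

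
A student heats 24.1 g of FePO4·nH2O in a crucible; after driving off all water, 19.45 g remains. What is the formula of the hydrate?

FePO4·2H2O

Mass of water lost = 24.1 − 19.45 = 4.65 g → 4.65 / 18.02 = 0.258 mol H2O
Molar mass of FePO4 = 150.82 g/mol → mol FePO4 = 19.45 / 150.82 = 0.129
n = 0.258 / 0.129 = 2.00 ≈ 2 → FePO4·2H2O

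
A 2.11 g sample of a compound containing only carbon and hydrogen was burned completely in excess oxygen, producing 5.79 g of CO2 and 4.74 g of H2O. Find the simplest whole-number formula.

CH4

mol C = 5.79 / 44.01 = 0.1316; mass C = 0.1316 × 12.01 = 1.580 g
mol H = 2 × (4.74 / 18.02) = 0.5261; mass H = 0.5261 × 1.008 = 0.5303 g
Divide by the smallest (0.1316 mol C): C 1.000, H 3.999
→ CH4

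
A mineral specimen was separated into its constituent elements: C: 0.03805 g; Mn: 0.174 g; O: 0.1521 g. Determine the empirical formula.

CMnO3

C: 0.03805 g ÷ 12.01 g/mol = 0.003168 mol
Mn: 0.174 g ÷ 54.94 g/mol = 0.003167 mol
O: 0.1521 g ÷ 16.00 g/mol = 0.009506 mol
Divide by the smallest (0.003167 mol Mn): C 1.000, Mn 1.000, O 3.002
≈ 1:1:3 → CMnO3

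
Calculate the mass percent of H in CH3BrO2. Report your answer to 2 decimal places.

2.38%

Molar mass = 1(12.01) + 3(1.008) + 1(79.90) + 2(16.00) = 126.934 g/mol
Mass of H per mole = 3 × 1.008 = 3.024 g
% H = 3.024 / 126.934 × 100 = 2.38%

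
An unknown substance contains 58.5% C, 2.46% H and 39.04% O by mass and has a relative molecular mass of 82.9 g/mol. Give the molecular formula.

Assume 100 g: 58.5 g C, 2.46 g H, 39.04 g O.
Moles — C: 58.5 / 12.01 = 4.871 mol; H: 2.46 / 1.008 = 2.44 mol; O: 39.04 / 16.00 = 2.44 mol
Divide by the smallest (2.44 mol O): C 1.996, H 1.000, O 1.000
≈ 2:1:1 → C2HO
Empirical-formula mass = 41.03 g/mol
n = 82.9 / 41.03 = 2.02 ≈ 2
Molecular formula = (C2HO)×2 = C4H2O2

C4H2O2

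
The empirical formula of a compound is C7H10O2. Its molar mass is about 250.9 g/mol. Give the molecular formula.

Empirical-formula mass = 126.15 g/mol
n = 250.9 / 126.15 = 1.99 ≈ 2
Molecular formula = (C7H10O2)2 = C14H20O4

C14H20O4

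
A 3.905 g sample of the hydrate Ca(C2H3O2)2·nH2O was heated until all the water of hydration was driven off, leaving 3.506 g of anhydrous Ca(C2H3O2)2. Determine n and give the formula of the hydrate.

Ca(C2H3O2)2·H2O

Mass of water lost = 3.905 − 3.506 = 0.399 g → 0.399 / 18.02 = 0.02214 mol H2O
Molar mass of Ca(C2H3O2)2 = 158.17 g/mol → mol Ca(C2H3O2)2 = 3.506 / 158.17 = 0.02217
n = 0.02214 / 0.02217 = 1.00 ≈ 1 → Ca(C2H3O2)2·H2O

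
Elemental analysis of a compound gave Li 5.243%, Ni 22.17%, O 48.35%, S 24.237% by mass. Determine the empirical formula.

Assume 100 g: 5.243 g Li, 22.17 g Ni, 48.35 g O, 24.237 g S.
Li: 5.243 g ÷ 6.94 g/mol = 0.7555 mol
Ni: 22.17 g ÷ 58.69 g/mol = 0.3777 mol
O: 48.35 g ÷ 16.00 g/mol = 3.022 mol
S: 24.237 g ÷ 32.07 g/mol = 0.7558 mol
Divide by the smallest (0.3777 mol Ni): Li 2.000, Ni 1.000, O 8.000, S 2.001
≈ 2:1:8:2 → Li2NiO8S2

Li2NiO8S2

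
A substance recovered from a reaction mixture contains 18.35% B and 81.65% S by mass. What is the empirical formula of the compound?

Assume 100 g: 18.35 g B, 81.65 g S.
n(B) = 18.35/10.81 = 1.698, n(S) = 81.65/32.07 = 2.546
Smallest is B at 1.698 mol; normalising gives B 1.000, S 1.500
Multiply by 2: B 2.00, S 3.00 → B2S3

B2S3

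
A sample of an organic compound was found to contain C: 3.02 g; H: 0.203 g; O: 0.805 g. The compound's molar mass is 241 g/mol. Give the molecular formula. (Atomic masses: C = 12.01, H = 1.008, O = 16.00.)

n(C) = 3.02/12.01 = 0.2515, n(H) = 0.203/1.008 = 0.2014, n(O) = 0.805/16.00 = 0.05031
Divide by the smallest (0.05031 mol O): C 4.998, H 4.003, O 1.000
≈ 5:4:1 → C5H4O
Empirical-formula mass = 80.08 g/mol
n = 241 / 80.08 = 3.01 ≈ 3
Molecular formula = (C5H4O)×3 = C15H12O3

C15H12O3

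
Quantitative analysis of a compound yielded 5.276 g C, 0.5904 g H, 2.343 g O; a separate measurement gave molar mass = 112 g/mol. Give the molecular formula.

C6H8O2

n(C) = 5.276/12.01 = 0.4393, n(H) = 0.5904/1.008 = 0.5857, n(O) = 2.343/16.00 = 0.1464
Divide by the smallest (0.1464 mol O): C 3.000, H 4.000, O 1.000
Ratio ≈ 3:4:1, so the empirical formula is C3H4O
Empirical-formula mass = 56.06 g/mol
n = 112 / 56.06 = 2.00 ≈ 2
Molecular formula = (C3H4O)×2 = C6H8O2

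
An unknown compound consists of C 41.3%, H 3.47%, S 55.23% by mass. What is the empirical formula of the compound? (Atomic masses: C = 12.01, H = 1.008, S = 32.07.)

C2H2S

Assume 100 g: 41.3 g C, 3.47 g H, 55.23 g S.
n(C) = 41.3/12.01 = 3.439, n(H) = 3.47/1.008 = 3.442, n(S) = 55.23/32.07 = 1.722
Divide by the smallest (1.722 mol S): C 1.997, H 1.999, S 1.000
→ C2H2S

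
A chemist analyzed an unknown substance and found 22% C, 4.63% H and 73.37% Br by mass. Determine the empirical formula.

C2H5Br

Assume 100 g: 22 g C, 4.63 g H, 73.37 g Br.
C: 22 g ÷ 12.01 g/mol = 1.832 mol
H: 4.63 g ÷ 1.008 g/mol = 4.593 mol
Br: 73.37 g ÷ 79.90 g/mol = 0.9183 mol
Smallest is Br at 0.9183 mol; normalising gives C 1.995, H 5.002, Br 1.000
Ratio ≈ 2:5:1, so the empirical formula is C2H5Br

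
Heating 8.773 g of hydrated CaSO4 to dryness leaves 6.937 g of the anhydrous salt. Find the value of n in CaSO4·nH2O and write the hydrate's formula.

Mass of water lost = 8.773 − 6.937 = 1.836 g → 1.836 / 18.02 = 0.1019 mol H2O
Molar mass of CaSO4 = 136.15 g/mol → mol CaSO4 = 6.937 / 136.15 = 0.05095
n = 0.1019 / 0.05095 = 2.00 ≈ 2 → CaSO4·2H2O

CaSO4·2H2O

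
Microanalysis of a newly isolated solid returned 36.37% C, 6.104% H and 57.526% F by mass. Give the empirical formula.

Assume 100 g: 36.37 g C, 6.104 g H, 57.526 g F.
Moles — C: 36.37 / 12.01 = 3.028 mol; H: 6.104 / 1.008 = 6.056 mol; F: 57.526 / 19.00 = 3.028 mol
Divide by the smallest (3.028 mol F): C 1.000, H 2.000, F 1.000
Ratio ≈ 1:2:1, so the empirical formula is CH2F

CH2F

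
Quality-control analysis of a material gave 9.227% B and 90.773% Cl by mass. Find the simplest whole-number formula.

BCl3

Assume 100 g: 9.227 g B, 90.773 g Cl.
Moles — B: 9.227 / 10.81 = 0.8536 mol; Cl: 90.773 / 35.45 = 2.561 mol
Smallest is B at 0.8536 mol; normalising gives B 1.000, Cl 3.000
Ratio ≈ 1:3, so the empirical formula is BCl3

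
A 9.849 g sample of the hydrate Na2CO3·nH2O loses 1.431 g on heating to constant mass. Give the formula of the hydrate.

Na2CO3·H2O

Mass of anhydrous Na2CO3 = 9.849 − 1.431 = 8.418 g
mol H2O = 1.431 / 18.02 = 0.07941
Molar mass of Na2CO3 = 105.99 g/mol → mol Na2CO3 = 8.418 / 105.99 = 0.07942
n = 0.07941 / 0.07942 = 1.00 ≈ 1 → Na2CO3·H2O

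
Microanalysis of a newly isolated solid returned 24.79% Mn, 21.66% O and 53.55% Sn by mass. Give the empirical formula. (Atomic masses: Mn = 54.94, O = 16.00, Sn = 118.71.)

Assume 100 g: 24.79 g Mn, 21.66 g O, 53.55 g Sn.
n(Mn) = 24.79/54.94 = 0.4512, n(O) = 21.66/16.00 = 1.354, n(Sn) = 53.55/118.71 = 0.4511
Ratios (÷ 0.4511): Mn 1.000, O 3.001, Sn 1.000
≈ 1:3:1 → MnO3Sn

MnO3Sn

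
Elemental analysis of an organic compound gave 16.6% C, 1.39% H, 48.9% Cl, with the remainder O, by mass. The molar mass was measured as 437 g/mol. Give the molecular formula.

Assume 100 g: 16.6 g C, 1.39 g H, 48.9 g Cl, 33.11 g O.
n(C) = 16.6/12.01 = 1.382, n(H) = 1.39/1.008 = 1.379, n(Cl) = 48.9/35.45 = 1.379, n(O) = 33.11/16.00 = 2.069
Smallest is H at 1.379 mol; normalising gives C 1.002, H 1.000, Cl 1.000, O 1.501
Scaling by 2: C 2.00, H 2.00, Cl 2.00, O 3.00 → C2H2Cl2O3
Empirical-formula mass = 144.94 g/mol
n = 437 / 144.94 = 3.02 ≈ 3
Molecular formula = (C2H2Cl2O3)×3 = C6H6Cl6O9

C6H6Cl6O9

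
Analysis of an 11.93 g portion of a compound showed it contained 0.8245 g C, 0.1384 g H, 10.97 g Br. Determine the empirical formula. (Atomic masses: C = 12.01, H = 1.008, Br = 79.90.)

CH2Br2

n(C) = 0.8245/12.01 = 0.06865, n(H) = 0.1384/1.008 = 0.1373, n(Br) = 10.97/79.90 = 0.1373
Smallest is C at 0.06865 mol; normalising gives C 1.000, H 2.000, Br 2.000
≈ 1:2:2 → CH2Br2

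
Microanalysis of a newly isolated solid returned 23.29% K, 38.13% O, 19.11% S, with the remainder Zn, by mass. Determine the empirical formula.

Assume 100 g: 23.29 g K, 38.13 g O, 19.11 g S, 19.47 g Zn.
n(K) = 23.29/39.10 = 0.5957, n(O) = 38.13/16.00 = 2.383, n(S) = 19.11/32.07 = 0.5959, n(Zn) = 19.47/65.38 = 0.2978
Divide by the smallest (0.2978 mol Zn): K 2.000, O 8.003, S 2.001, Zn 1.000
→ K2O8S2Zn

K2O8S2Zn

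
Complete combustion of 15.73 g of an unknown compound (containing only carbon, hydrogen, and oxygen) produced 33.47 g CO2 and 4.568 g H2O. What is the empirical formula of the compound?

C6H4O3

mol C = 33.47 / 44.01 = 0.7605; mass C = 0.7605 × 12.01 = 9.134 g
mol H = 2 × (4.568 / 18.02) = 0.5070; mass H = 0.5070 × 1.008 = 0.5110 g
mass O = 15.73 − (9.645) = 6.085 g → mol O = 0.3803
Smallest is O at 0.3803 mol; normalising gives C 2.000, H 1.333, O 1.000
Scaling by 3: C 6.00, H 4.00, O 3.00 → C6H4O3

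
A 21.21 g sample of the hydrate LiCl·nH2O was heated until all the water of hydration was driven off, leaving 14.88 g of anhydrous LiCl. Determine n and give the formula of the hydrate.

LiCl·H2O

Mass of water lost = 21.21 − 14.88 = 6.33 g → 6.33 / 18.02 = 0.3513 mol H2O
Molar mass of LiCl = 42.39 g/mol → mol LiCl = 14.88 / 42.39 = 0.351
n = 0.3513 / 0.351 = 1.00 ≈ 1 → LiCl·H2O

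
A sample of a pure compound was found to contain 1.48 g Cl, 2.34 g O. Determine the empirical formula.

Moles — Cl: 1.48 / 35.45 = 0.04175 mol; O: 2.34 / 16.00 = 0.1462 mol
Ratios (÷ 0.04175): Cl 1.000, O 3.503
×2: Cl 2.00, O 7.01 → Cl2O7

Cl2O7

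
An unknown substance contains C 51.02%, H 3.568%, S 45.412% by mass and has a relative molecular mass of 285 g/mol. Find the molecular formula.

Assume 100 g: 51.02 g C, 3.568 g H, 45.412 g S.
n(C) = 51.02/12.01 = 4.248, n(H) = 3.568/1.008 = 3.54, n(S) = 45.412/32.07 = 1.416
Smallest is S at 1.416 mol; normalising gives C 3.000, H 2.500, S 1.000
Scaling by 2: C 6.00, H 5.00, S 2.00 → C6H5S2
Empirical-formula mass = 141.24 g/mol
n = 285 / 141.24 = 2.02 ≈ 2
Molecular formula = (C6H5S2)×2 = C12H10S4

C12H10S4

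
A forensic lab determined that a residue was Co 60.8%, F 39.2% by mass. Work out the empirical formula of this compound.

CoF2

Assume 100 g: 60.8 g Co, 39.2 g F.
n(Co) = 60.8/58.93 = 1.032, n(F) = 39.2/19.00 = 2.063
Ratios (÷ 1.032): Co 1.000, F 2.000
→ CoF2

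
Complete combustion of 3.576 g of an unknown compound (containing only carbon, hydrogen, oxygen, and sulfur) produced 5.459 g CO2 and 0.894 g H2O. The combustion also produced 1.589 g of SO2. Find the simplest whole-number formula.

C5H4O3S

mol C = 5.459 / 44.01 = 0.1240; mass C = 0.1240 × 12.01 = 1.490 g
mol H = 2 × (0.894 / 18.02) = 0.09922; mass H = 0.09922 × 1.008 = 0.1000 g
mol S = 1.589 / 64.07 = 0.02480; mass S = 0.7954 g
mass O = 3.576 − (2.385) = 1.191 g → mol O = 0.07443
Divide by the smallest (0.0248 mol S): C 5.001, H 4.001, O 3.001, S 1.000
≈ 5:4:3:1 → C5H4O3S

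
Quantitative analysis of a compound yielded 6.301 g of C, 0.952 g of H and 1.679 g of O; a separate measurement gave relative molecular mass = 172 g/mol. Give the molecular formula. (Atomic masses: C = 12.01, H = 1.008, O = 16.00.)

n(C) = 6.301/12.01 = 0.5246, n(H) = 0.952/1.008 = 0.9444, n(O) = 1.679/16.00 = 0.1049
Ratios (÷ 0.1049): C 5.000, H 9.000, O 1.000
Ratio ≈ 5:9:1, so the empirical formula is C5H9O
Empirical-formula mass = 85.12 g/mol
n = 172 / 85.12 = 2.02 ≈ 2
Molecular formula = (C5H9O)×2 = C10H18O2

C10H18O2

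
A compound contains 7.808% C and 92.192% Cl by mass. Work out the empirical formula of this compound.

CCl4

Assume 100 g: 7.808 g C, 92.192 g Cl.
C: 7.808 g ÷ 12.01 g/mol = 0.6501 mol
Cl: 92.192 g ÷ 35.45 g/mol = 2.601 mol
Smallest is C at 0.6501 mol; normalising gives C 1.000, Cl 4.000
≈ 1:4 → CCl4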